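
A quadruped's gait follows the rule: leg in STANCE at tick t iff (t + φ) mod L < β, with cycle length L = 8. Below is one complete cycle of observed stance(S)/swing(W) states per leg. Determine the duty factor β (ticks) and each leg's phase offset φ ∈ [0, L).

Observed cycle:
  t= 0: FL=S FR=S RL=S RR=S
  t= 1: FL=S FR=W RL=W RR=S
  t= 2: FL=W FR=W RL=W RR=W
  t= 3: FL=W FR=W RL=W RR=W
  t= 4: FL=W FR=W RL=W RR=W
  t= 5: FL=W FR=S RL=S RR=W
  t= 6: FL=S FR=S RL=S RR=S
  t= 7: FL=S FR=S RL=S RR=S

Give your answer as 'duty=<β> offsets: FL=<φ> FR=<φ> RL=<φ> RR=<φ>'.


duty β = stance ticks per leg = 4
FL: stance ticks = 4; W→S at t=6 → φ=2
FR: stance ticks = 4; W→S at t=5 → φ=3
RL: stance ticks = 4; W→S at t=5 → φ=3
RR: stance ticks = 4; W→S at t=6 → φ=2

duty=4 offsets: FL=2 FR=3 RL=3 RR=2


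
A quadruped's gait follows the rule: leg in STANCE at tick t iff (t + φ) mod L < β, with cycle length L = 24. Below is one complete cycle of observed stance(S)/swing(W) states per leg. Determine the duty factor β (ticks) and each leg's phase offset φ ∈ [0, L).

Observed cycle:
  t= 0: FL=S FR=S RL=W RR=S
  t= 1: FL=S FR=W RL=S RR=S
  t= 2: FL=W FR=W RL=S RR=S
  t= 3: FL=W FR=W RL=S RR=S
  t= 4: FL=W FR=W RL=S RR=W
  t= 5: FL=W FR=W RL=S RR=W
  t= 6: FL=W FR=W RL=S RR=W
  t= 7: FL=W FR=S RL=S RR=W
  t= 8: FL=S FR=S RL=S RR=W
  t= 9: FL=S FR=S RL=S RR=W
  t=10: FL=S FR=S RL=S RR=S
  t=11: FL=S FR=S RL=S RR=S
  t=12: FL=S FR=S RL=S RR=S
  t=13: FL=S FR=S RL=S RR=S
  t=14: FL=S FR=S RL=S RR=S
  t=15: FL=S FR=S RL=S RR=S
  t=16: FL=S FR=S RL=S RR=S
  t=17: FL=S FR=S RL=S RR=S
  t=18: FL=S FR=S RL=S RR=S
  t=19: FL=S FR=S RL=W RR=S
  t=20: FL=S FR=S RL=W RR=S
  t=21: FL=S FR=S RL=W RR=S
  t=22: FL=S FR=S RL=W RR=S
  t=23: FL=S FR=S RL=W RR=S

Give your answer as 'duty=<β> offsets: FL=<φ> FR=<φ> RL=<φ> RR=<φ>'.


duty β = stance ticks per leg = 18
FL: stance ticks = 18; W→S at t=8 → φ=16
FR: stance ticks = 18; W→S at t=7 → φ=17
RL: stance ticks = 18; W→S at t=1 → φ=23
RR: stance ticks = 18; W→S at t=10 → φ=14

duty=18 offsets: FL=16 FR=17 RL=23 RR=14


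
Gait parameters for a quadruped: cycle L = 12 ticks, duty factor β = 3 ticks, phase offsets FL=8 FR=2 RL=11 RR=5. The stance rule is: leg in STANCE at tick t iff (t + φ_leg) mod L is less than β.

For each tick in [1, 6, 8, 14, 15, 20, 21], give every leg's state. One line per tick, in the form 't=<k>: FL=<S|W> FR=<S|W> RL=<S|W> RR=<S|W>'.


t=1: phase=(9,3,0,6) vs β=3 → FL=W FR=W RL=S RR=W
t=6: phase=(2,8,5,11) vs β=3 → FL=S FR=W RL=W RR=W
t=8: phase=(4,10,7,1) vs β=3 → FL=W FR=W RL=W RR=S
t=14: phase=(10,4,1,7) vs β=3 → FL=W FR=W RL=S RR=W
t=15: phase=(11,5,2,8) vs β=3 → FL=W FR=W RL=S RR=W
t=20: phase=(4,10,7,1) vs β=3 → FL=W FR=W RL=W RR=S
t=21: phase=(5,11,8,2) vs β=3 → FL=W FR=W RL=W RR=S

t=1: FL=W FR=W RL=S RR=W
t=6: FL=S FR=W RL=W RR=W
t=8: FL=W FR=W RL=W RR=S
t=14: FL=W FR=W RL=S RR=W
t=15: FL=W FR=W RL=S RR=W
t=20: FL=W FR=W RL=W RR=S
t=21: FL=W FR=W RL=W RR=S


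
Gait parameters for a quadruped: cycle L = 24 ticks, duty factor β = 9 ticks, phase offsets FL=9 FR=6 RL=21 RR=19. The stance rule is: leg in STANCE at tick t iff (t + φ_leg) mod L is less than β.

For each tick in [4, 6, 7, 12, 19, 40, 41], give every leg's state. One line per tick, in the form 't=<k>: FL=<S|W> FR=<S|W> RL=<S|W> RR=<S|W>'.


t=4: phase=(13,10,1,23) vs β=9 → FL=W FR=W RL=S RR=W
t=6: phase=(15,12,3,1) vs β=9 → FL=W FR=W RL=S RR=S
t=7: phase=(16,13,4,2) vs β=9 → FL=W FR=W RL=S RR=S
t=12: phase=(21,18,9,7) vs β=9 → FL=W FR=W RL=W RR=S
t=19: phase=(4,1,16,14) vs β=9 → FL=S FR=S RL=W RR=W
t=40: phase=(1,22,13,11) vs β=9 → FL=S FR=W RL=W RR=W
t=41: phase=(2,23,14,12) vs β=9 → FL=S FR=W RL=W RR=W

t=4: FL=W FR=W RL=S RR=W
t=6: FL=W FR=W RL=S RR=S
t=7: FL=W FR=W RL=S RR=S
t=12: FL=W FR=W RL=W RR=S
t=19: FL=S FR=S RL=W RR=W
t=40: FL=S FR=W RL=W RR=W
t=41: FL=S FR=W RL=W RR=W


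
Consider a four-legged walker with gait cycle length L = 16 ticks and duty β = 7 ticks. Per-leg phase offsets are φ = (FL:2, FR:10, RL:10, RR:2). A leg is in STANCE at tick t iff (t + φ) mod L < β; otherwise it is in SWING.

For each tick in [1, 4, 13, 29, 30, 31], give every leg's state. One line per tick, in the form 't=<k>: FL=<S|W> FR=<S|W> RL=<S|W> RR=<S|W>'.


t=1: phase=(3,11,11,3) vs β=7 → FL=S FR=W RL=W RR=S
t=4: phase=(6,14,14,6) vs β=7 → FL=S FR=W RL=W RR=S
t=13: phase=(15,7,7,15) vs β=7 → FL=W FR=W RL=W RR=W
t=29: phase=(15,7,7,15) vs β=7 → FL=W FR=W RL=W RR=W
t=30: phase=(0,8,8,0) vs β=7 → FL=S FR=W RL=W RR=S
t=31: phase=(1,9,9,1) vs β=7 → FL=S FR=W RL=W RR=S

t=1: FL=S FR=W RL=W RR=S
t=4: FL=S FR=W RL=W RR=S
t=13: FL=W FR=W RL=W RR=W
t=29: FL=W FR=W RL=W RR=W
t=30: FL=S FR=W RL=W RR=S
t=31: FL=S FR=W RL=W RR=S


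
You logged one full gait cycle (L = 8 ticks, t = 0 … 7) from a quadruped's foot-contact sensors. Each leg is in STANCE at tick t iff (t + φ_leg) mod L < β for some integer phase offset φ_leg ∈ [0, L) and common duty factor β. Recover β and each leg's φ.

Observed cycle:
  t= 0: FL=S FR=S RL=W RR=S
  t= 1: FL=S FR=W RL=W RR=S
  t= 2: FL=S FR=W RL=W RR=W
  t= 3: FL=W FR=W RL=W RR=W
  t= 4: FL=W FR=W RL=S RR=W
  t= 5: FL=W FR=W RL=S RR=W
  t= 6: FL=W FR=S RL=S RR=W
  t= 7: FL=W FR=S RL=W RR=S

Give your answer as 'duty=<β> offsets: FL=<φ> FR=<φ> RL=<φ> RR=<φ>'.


duty β = stance ticks per leg = 3
FL: stance ticks = 3; W→S at t=0 → φ=0
FR: stance ticks = 3; W→S at t=6 → φ=2
RL: stance ticks = 3; W→S at t=4 → φ=4
RR: stance ticks = 3; W→S at t=7 → φ=1

duty=3 offsets: FL=0 FR=2 RL=4 RR=1


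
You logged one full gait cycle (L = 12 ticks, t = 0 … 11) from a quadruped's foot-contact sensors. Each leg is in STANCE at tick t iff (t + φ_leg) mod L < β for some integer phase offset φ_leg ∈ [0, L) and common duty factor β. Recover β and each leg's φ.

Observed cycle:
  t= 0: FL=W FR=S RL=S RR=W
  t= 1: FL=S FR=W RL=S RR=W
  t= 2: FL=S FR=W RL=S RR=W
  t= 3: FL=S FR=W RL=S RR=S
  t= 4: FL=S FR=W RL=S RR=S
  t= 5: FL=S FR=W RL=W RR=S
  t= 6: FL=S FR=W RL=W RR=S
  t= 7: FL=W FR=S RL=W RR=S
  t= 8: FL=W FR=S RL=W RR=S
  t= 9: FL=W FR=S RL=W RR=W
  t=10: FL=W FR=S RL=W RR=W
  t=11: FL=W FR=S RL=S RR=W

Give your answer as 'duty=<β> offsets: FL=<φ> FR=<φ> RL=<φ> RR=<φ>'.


duty β = stance ticks per leg = 6
FL: stance ticks = 6; W→S at t=1 → φ=11
FR: stance ticks = 6; W→S at t=7 → φ=5
RL: stance ticks = 6; W→S at t=11 → φ=1
RR: stance ticks = 6; W→S at t=3 → φ=9

duty=6 offsets: FL=11 FR=5 RL=1 RR=9


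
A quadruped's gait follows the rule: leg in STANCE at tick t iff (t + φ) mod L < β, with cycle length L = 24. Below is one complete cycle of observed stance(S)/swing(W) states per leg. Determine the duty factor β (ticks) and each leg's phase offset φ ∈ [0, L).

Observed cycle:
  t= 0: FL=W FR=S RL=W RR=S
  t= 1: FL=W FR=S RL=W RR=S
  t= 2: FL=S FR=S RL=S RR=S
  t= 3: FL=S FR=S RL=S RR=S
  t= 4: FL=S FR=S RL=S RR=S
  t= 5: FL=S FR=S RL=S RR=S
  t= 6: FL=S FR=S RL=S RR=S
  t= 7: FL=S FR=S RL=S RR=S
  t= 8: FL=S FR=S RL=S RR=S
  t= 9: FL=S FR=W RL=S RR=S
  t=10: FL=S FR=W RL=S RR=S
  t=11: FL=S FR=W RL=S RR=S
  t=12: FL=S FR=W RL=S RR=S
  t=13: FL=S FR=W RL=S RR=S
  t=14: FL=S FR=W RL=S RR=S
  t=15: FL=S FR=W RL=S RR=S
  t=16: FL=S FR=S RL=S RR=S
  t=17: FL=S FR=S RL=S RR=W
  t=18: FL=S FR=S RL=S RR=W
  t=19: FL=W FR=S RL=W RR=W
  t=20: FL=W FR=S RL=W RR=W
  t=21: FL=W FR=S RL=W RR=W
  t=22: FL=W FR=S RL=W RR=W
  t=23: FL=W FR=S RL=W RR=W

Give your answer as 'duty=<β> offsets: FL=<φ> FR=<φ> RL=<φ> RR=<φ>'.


duty=17 offsets: FL=22 FR=8 RL=22 RR=0

duty β = stance ticks per leg = 17
FL: stance ticks = 17; W→S at t=2 → φ=22
FR: stance ticks = 17; W→S at t=16 → φ=8
RL: stance ticks = 17; W→S at t=2 → φ=22
RR: stance ticks = 17; W→S at t=0 → φ=0


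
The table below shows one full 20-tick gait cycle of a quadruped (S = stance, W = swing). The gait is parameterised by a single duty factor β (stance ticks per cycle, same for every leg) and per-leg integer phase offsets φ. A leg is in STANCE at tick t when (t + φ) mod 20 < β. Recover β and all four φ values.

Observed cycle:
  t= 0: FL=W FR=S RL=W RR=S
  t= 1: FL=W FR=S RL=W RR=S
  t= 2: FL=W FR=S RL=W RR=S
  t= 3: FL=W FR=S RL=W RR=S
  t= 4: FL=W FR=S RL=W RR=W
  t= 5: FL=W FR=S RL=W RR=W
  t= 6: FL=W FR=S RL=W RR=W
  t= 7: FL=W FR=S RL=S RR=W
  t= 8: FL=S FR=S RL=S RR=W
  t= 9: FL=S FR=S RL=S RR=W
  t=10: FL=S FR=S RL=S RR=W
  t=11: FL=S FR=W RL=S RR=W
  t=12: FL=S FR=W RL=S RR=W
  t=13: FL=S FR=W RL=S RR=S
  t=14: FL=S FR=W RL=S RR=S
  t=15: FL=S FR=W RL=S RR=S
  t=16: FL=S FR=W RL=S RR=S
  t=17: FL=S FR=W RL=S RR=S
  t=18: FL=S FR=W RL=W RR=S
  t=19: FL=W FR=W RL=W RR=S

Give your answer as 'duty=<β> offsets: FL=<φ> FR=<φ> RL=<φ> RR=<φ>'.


duty β = stance ticks per leg = 11
FL: stance ticks = 11; W→S at t=8 → φ=12
FR: stance ticks = 11; W→S at t=0 → φ=0
RL: stance ticks = 11; W→S at t=7 → φ=13
RR: stance ticks = 11; W→S at t=13 → φ=7

duty=11 offsets: FL=12 FR=0 RL=13 RR=7


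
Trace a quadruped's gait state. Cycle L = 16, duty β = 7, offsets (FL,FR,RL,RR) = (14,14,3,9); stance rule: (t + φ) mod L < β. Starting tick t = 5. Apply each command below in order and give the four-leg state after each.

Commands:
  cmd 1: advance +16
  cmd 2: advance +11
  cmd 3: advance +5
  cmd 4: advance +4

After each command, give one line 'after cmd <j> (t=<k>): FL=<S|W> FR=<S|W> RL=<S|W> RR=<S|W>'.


after cmd 1 (t=21): FL=S FR=S RL=W RR=W
after cmd 2 (t=32): FL=W FR=W RL=S RR=W
after cmd 3 (t=37): FL=S FR=S RL=W RR=W
after cmd 4 (t=41): FL=W FR=W RL=W RR=S

start t=5: FL=S FR=S RL=W RR=W
cmd 1: advance +16 → t=21, phase=(3,3,8,14) → FL=S FR=S RL=W RR=W
cmd 2: advance +11 → t=32, phase=(14,14,3,9) → FL=W FR=W RL=S RR=W
cmd 3: advance +5 → t=37, phase=(3,3,8,14) → FL=S FR=S RL=W RR=W
cmd 4: advance +4 → t=41, phase=(7,7,12,2) → FL=W FR=W RL=W RR=S


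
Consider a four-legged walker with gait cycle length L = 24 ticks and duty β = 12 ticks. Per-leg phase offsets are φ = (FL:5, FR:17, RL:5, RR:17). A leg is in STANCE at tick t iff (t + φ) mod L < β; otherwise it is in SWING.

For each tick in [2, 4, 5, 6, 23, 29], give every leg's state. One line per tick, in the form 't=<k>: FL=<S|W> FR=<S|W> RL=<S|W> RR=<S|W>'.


t=2: phase=(7,19,7,19) vs β=12 → FL=S FR=W RL=S RR=W
t=4: phase=(9,21,9,21) vs β=12 → FL=S FR=W RL=S RR=W
t=5: phase=(10,22,10,22) vs β=12 → FL=S FR=W RL=S RR=W
t=6: phase=(11,23,11,23) vs β=12 → FL=S FR=W RL=S RR=W
t=23: phase=(4,16,4,16) vs β=12 → FL=S FR=W RL=S RR=W
t=29: phase=(10,22,10,22) vs β=12 → FL=S FR=W RL=S RR=W

t=2: FL=S FR=W RL=S RR=W
t=4: FL=S FR=W RL=S RR=W
t=5: FL=S FR=W RL=S RR=W
t=6: FL=S FR=W RL=S RR=W
t=23: FL=S FR=W RL=S RR=W
t=29: FL=S FR=W RL=S RR=W


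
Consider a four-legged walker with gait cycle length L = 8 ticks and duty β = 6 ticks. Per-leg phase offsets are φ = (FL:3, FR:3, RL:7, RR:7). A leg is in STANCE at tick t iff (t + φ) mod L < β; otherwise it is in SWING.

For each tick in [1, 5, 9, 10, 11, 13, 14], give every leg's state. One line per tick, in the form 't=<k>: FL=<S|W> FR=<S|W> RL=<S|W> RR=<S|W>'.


t=1: phase=(4,4,0,0) vs β=6 → FL=S FR=S RL=S RR=S
t=5: phase=(0,0,4,4) vs β=6 → FL=S FR=S RL=S RR=S
t=9: phase=(4,4,0,0) vs β=6 → FL=S FR=S RL=S RR=S
t=10: phase=(5,5,1,1) vs β=6 → FL=S FR=S RL=S RR=S
t=11: phase=(6,6,2,2) vs β=6 → FL=W FR=W RL=S RR=S
t=13: phase=(0,0,4,4) vs β=6 → FL=S FR=S RL=S RR=S
t=14: phase=(1,1,5,5) vs β=6 → FL=S FR=S RL=S RR=S

t=1: FL=S FR=S RL=S RR=S
t=5: FL=S FR=S RL=S RR=S
t=9: FL=S FR=S RL=S RR=S
t=10: FL=S FR=S RL=S RR=S
t=11: FL=W FR=W RL=S RR=S
t=13: FL=S FR=S RL=S RR=S
t=14: FL=S FR=S RL=S RR=S


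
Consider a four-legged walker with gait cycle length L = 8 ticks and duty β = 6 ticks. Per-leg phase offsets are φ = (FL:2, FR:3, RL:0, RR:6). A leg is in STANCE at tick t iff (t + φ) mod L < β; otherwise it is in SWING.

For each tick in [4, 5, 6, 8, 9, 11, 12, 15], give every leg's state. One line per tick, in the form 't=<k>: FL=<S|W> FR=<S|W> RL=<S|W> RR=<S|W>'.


t=4: FL=W FR=W RL=S RR=S
t=5: FL=W FR=S RL=S RR=S
t=6: FL=S FR=S RL=W RR=S
t=8: FL=S FR=S RL=S RR=W
t=9: FL=S FR=S RL=S RR=W
t=11: FL=S FR=W RL=S RR=S
t=12: FL=W FR=W RL=S RR=S
t=15: FL=S FR=S RL=W RR=S

t=4: phase=(6,7,4,2) vs β=6 → FL=W FR=W RL=S RR=S
t=5: phase=(7,0,5,3) vs β=6 → FL=W FR=S RL=S RR=S
t=6: phase=(0,1,6,4) vs β=6 → FL=S FR=S RL=W RR=S
t=8: phase=(2,3,0,6) vs β=6 → FL=S FR=S RL=S RR=W
t=9: phase=(3,4,1,7) vs β=6 → FL=S FR=S RL=S RR=W
t=11: phase=(5,6,3,1) vs β=6 → FL=S FR=W RL=S RR=S
t=12: phase=(6,7,4,2) vs β=6 → FL=W FR=W RL=S RR=S
t=15: phase=(1,2,7,5) vs β=6 → FL=S FR=S RL=W RR=S


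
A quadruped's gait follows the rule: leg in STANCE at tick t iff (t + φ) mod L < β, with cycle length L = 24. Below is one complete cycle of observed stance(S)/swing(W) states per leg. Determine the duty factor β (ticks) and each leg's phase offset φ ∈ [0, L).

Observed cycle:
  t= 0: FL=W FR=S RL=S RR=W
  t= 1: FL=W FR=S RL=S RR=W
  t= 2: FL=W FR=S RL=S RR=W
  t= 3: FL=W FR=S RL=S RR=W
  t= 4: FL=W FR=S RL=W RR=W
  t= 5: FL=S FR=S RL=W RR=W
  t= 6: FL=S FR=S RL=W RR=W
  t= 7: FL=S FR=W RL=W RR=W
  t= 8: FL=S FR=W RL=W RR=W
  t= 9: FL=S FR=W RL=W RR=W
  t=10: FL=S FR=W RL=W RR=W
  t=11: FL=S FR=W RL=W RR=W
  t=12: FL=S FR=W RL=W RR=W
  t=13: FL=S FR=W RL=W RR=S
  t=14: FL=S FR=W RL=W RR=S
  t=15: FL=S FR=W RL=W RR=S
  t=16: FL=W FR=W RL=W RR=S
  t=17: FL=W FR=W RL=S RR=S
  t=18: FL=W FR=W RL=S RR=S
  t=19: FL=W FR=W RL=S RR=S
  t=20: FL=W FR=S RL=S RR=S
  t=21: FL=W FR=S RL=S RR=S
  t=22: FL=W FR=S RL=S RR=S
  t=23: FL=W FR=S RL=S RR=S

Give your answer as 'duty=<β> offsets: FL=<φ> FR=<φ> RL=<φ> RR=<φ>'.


duty=11 offsets: FL=19 FR=4 RL=7 RR=11

duty β = stance ticks per leg = 11
FL: stance ticks = 11; W→S at t=5 → φ=19
FR: stance ticks = 11; W→S at t=20 → φ=4
RL: stance ticks = 11; W→S at t=17 → φ=7
RR: stance ticks = 11; W→S at t=13 → φ=11


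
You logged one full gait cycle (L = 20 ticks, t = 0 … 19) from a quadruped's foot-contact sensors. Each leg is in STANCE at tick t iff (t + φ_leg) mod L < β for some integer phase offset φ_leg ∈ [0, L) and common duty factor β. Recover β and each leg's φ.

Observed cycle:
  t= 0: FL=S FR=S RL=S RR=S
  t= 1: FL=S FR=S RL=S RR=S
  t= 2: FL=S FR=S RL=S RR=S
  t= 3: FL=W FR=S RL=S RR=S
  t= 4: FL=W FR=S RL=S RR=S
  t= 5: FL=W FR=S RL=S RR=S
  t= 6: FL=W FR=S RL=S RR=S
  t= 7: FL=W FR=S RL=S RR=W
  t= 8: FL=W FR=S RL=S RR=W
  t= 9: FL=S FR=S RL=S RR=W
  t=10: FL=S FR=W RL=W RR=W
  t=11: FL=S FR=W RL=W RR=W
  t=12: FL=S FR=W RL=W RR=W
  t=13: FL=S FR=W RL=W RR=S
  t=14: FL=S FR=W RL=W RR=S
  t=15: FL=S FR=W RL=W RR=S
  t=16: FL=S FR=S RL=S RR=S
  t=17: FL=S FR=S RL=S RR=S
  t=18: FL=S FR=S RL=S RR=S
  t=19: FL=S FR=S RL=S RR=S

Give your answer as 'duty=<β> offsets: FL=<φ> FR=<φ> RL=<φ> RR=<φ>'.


duty=14 offsets: FL=11 FR=4 RL=4 RR=7

duty β = stance ticks per leg = 14
FL: stance ticks = 14; W→S at t=9 → φ=11
FR: stance ticks = 14; W→S at t=16 → φ=4
RL: stance ticks = 14; W→S at t=16 → φ=4
RR: stance ticks = 14; W→S at t=13 → φ=7


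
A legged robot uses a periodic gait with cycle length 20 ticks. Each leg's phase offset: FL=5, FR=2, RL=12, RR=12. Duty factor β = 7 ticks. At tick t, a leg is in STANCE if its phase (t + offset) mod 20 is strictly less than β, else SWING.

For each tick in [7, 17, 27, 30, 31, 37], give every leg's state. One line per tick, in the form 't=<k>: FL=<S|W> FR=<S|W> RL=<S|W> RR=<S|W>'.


t=7: phase=(12,9,19,19) vs β=7 → FL=W FR=W RL=W RR=W
t=17: phase=(2,19,9,9) vs β=7 → FL=S FR=W RL=W RR=W
t=27: phase=(12,9,19,19) vs β=7 → FL=W FR=W RL=W RR=W
t=30: phase=(15,12,2,2) vs β=7 → FL=W FR=W RL=S RR=S
t=31: phase=(16,13,3,3) vs β=7 → FL=W FR=W RL=S RR=S
t=37: phase=(2,19,9,9) vs β=7 → FL=S FR=W RL=W RR=W

t=7: FL=W FR=W RL=W RR=W
t=17: FL=S FR=W RL=W RR=W
t=27: FL=W FR=W RL=W RR=W
t=30: FL=W FR=W RL=S RR=S
t=31: FL=W FR=W RL=S RR=S
t=37: FL=S FR=W RL=W RR=W


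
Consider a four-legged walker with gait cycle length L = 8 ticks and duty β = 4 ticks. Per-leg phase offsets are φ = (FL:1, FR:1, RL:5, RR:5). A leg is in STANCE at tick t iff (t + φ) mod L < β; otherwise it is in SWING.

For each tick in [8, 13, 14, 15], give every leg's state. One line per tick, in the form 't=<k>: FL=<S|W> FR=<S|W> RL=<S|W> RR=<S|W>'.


t=8: FL=S FR=S RL=W RR=W
t=13: FL=W FR=W RL=S RR=S
t=14: FL=W FR=W RL=S RR=S
t=15: FL=S FR=S RL=W RR=W

t=8: phase=(1,1,5,5) vs β=4 → FL=S FR=S RL=W RR=W
t=13: phase=(6,6,2,2) vs β=4 → FL=W FR=W RL=S RR=S
t=14: phase=(7,7,3,3) vs β=4 → FL=W FR=W RL=S RR=S
t=15: phase=(0,0,4,4) vs β=4 → FL=S FR=S RL=W RR=W


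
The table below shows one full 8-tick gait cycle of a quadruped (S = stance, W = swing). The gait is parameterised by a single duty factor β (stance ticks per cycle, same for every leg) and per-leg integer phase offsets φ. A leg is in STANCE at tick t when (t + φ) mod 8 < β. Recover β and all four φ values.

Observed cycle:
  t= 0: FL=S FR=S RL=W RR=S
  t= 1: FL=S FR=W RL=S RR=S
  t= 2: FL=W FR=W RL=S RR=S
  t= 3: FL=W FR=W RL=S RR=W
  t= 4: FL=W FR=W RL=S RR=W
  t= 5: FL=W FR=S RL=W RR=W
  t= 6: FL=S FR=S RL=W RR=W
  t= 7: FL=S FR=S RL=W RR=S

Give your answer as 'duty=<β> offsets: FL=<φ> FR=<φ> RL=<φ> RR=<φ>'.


duty β = stance ticks per leg = 4
FL: stance ticks = 4; W→S at t=6 → φ=2
FR: stance ticks = 4; W→S at t=5 → φ=3
RL: stance ticks = 4; W→S at t=1 → φ=7
RR: stance ticks = 4; W→S at t=7 → φ=1

duty=4 offsets: FL=2 FR=3 RL=7 RR=1


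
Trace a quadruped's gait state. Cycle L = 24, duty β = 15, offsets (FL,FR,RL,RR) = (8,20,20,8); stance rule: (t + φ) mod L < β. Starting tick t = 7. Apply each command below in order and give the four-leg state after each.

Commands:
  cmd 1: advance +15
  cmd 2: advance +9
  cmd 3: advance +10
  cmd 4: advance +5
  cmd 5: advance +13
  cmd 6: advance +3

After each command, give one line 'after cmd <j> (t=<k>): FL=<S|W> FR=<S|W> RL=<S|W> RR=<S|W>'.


start t=7: FL=W FR=S RL=S RR=W
cmd 1: advance +15 → t=22, phase=(6,18,18,6) → FL=S FR=W RL=W RR=S
cmd 2: advance +9 → t=31, phase=(15,3,3,15) → FL=W FR=S RL=S RR=W
cmd 3: advance +10 → t=41, phase=(1,13,13,1) → FL=S FR=S RL=S RR=S
cmd 4: advance +5 → t=46, phase=(6,18,18,6) → FL=S FR=W RL=W RR=S
cmd 5: advance +13 → t=59, phase=(19,7,7,19) → FL=W FR=S RL=S RR=W
cmd 6: advance +3 → t=62, phase=(22,10,10,22) → FL=W FR=S RL=S RR=W

after cmd 1 (t=22): FL=S FR=W RL=W RR=S
after cmd 2 (t=31): FL=W FR=S RL=S RR=W
after cmd 3 (t=41): FL=S FR=S RL=S RR=S
after cmd 4 (t=46): FL=S FR=W RL=W RR=S
after cmd 5 (t=59): FL=W FR=S RL=S RR=W
after cmd 6 (t=62): FL=W FR=S RL=S RR=W


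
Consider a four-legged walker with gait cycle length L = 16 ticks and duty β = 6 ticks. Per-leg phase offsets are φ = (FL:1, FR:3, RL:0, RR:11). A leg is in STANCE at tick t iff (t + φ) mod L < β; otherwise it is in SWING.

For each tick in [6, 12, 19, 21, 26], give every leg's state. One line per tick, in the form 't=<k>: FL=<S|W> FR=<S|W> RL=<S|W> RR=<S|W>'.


t=6: phase=(7,9,6,1) vs β=6 → FL=W FR=W RL=W RR=S
t=12: phase=(13,15,12,7) vs β=6 → FL=W FR=W RL=W RR=W
t=19: phase=(4,6,3,14) vs β=6 → FL=S FR=W RL=S RR=W
t=21: phase=(6,8,5,0) vs β=6 → FL=W FR=W RL=S RR=S
t=26: phase=(11,13,10,5) vs β=6 → FL=W FR=W RL=W RR=S

t=6: FL=W FR=W RL=W RR=S
t=12: FL=W FR=W RL=W RR=W
t=19: FL=S FR=W RL=S RR=W
t=21: FL=W FR=W RL=S RR=S
t=26: FL=W FR=W RL=W RR=S


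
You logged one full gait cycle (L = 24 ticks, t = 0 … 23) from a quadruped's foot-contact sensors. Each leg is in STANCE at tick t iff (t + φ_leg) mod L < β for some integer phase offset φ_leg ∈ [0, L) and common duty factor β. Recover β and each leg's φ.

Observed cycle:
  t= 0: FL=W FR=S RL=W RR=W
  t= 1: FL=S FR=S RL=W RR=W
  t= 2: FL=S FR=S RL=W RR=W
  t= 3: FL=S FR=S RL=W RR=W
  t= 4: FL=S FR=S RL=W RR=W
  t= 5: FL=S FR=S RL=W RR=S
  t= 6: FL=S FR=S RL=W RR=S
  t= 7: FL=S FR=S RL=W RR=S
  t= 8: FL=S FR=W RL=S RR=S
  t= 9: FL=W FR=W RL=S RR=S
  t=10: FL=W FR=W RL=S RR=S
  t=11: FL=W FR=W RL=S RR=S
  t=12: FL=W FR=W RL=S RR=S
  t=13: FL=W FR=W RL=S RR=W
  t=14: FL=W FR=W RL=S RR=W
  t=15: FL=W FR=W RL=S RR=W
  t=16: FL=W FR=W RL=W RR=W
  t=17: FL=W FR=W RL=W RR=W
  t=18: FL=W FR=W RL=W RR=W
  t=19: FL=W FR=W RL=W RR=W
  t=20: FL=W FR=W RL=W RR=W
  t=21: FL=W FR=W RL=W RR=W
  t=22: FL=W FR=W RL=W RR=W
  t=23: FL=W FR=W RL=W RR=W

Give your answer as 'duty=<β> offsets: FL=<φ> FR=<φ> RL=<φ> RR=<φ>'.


duty=8 offsets: FL=23 FR=0 RL=16 RR=19

duty β = stance ticks per leg = 8
FL: stance ticks = 8; W→S at t=1 → φ=23
FR: stance ticks = 8; W→S at t=0 → φ=0
RL: stance ticks = 8; W→S at t=8 → φ=16
RR: stance ticks = 8; W→S at t=5 → φ=19


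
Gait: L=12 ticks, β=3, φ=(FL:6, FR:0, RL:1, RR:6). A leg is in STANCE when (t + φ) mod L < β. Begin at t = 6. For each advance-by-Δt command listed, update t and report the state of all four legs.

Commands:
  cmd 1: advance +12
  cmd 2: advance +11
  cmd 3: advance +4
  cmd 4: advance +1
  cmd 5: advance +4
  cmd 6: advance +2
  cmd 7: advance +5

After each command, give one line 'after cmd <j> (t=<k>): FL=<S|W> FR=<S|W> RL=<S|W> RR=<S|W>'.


after cmd 1 (t=18): FL=S FR=W RL=W RR=S
after cmd 2 (t=29): FL=W FR=W RL=W RR=W
after cmd 3 (t=33): FL=W FR=W RL=W RR=W
after cmd 4 (t=34): FL=W FR=W RL=W RR=W
after cmd 5 (t=38): FL=W FR=S RL=W RR=W
after cmd 6 (t=40): FL=W FR=W RL=W RR=W
after cmd 7 (t=45): FL=W FR=W RL=W RR=W

start t=6: FL=S FR=W RL=W RR=S
cmd 1: advance +12 → t=18, phase=(0,6,7,0) → FL=S FR=W RL=W RR=S
cmd 2: advance +11 → t=29, phase=(11,5,6,11) → FL=W FR=W RL=W RR=W
cmd 3: advance +4 → t=33, phase=(3,9,10,3) → FL=W FR=W RL=W RR=W
cmd 4: advance +1 → t=34, phase=(4,10,11,4) → FL=W FR=W RL=W RR=W
cmd 5: advance +4 → t=38, phase=(8,2,3,8) → FL=W FR=S RL=W RR=W
cmd 6: advance +2 → t=40, phase=(10,4,5,10) → FL=W FR=W RL=W RR=W
cmd 7: advance +5 → t=45, phase=(3,9,10,3) → FL=W FR=W RL=W RR=W


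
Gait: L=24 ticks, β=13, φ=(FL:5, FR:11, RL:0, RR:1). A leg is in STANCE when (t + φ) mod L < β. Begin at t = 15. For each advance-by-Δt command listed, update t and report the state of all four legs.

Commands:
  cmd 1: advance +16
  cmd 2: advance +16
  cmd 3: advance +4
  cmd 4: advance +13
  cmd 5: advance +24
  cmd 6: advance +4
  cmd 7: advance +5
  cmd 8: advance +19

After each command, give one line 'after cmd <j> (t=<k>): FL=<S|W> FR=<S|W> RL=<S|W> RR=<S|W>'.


start t=15: FL=W FR=S RL=W RR=W
cmd 1: advance +16 → t=31, phase=(12,18,7,8) → FL=S FR=W RL=S RR=S
cmd 2: advance +16 → t=47, phase=(4,10,23,0) → FL=S FR=S RL=W RR=S
cmd 3: advance +4 → t=51, phase=(8,14,3,4) → FL=S FR=W RL=S RR=S
cmd 4: advance +13 → t=64, phase=(21,3,16,17) → FL=W FR=S RL=W RR=W
cmd 5: advance +24 → t=88, phase=(21,3,16,17) → FL=W FR=S RL=W RR=W
cmd 6: advance +4 → t=92, phase=(1,7,20,21) → FL=S FR=S RL=W RR=W
cmd 7: advance +5 → t=97, phase=(6,12,1,2) → FL=S FR=S RL=S RR=S
cmd 8: advance +19 → t=116, phase=(1,7,20,21) → FL=S FR=S RL=W RR=W

after cmd 1 (t=31): FL=S FR=W RL=S RR=S
after cmd 2 (t=47): FL=S FR=S RL=W RR=S
after cmd 3 (t=51): FL=S FR=W RL=S RR=S
after cmd 4 (t=64): FL=W FR=S RL=W RR=W
after cmd 5 (t=88): FL=W FR=S RL=W RR=W
after cmd 6 (t=92): FL=S FR=S RL=W RR=W
after cmd 7 (t=97): FL=S FR=S RL=S RR=S
after cmd 8 (t=116): FL=S FR=S RL=W RR=W


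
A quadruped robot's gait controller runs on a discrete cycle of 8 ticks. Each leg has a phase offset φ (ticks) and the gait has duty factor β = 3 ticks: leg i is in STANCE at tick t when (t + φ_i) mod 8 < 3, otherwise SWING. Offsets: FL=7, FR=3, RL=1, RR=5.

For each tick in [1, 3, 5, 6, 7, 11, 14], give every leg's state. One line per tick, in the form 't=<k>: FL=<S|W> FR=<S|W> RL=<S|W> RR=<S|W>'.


t=1: FL=S FR=W RL=S RR=W
t=3: FL=S FR=W RL=W RR=S
t=5: FL=W FR=S RL=W RR=S
t=6: FL=W FR=S RL=W RR=W
t=7: FL=W FR=S RL=S RR=W
t=11: FL=S FR=W RL=W RR=S
t=14: FL=W FR=S RL=W RR=W

t=1: phase=(0,4,2,6) vs β=3 → FL=S FR=W RL=S RR=W
t=3: phase=(2,6,4,0) vs β=3 → FL=S FR=W RL=W RR=S
t=5: phase=(4,0,6,2) vs β=3 → FL=W FR=S RL=W RR=S
t=6: phase=(5,1,7,3) vs β=3 → FL=W FR=S RL=W RR=W
t=7: phase=(6,2,0,4) vs β=3 → FL=W FR=S RL=S RR=W
t=11: phase=(2,6,4,0) vs β=3 → FL=S FR=W RL=W RR=S
t=14: phase=(5,1,7,3) vs β=3 → FL=W FR=S RL=W RR=W


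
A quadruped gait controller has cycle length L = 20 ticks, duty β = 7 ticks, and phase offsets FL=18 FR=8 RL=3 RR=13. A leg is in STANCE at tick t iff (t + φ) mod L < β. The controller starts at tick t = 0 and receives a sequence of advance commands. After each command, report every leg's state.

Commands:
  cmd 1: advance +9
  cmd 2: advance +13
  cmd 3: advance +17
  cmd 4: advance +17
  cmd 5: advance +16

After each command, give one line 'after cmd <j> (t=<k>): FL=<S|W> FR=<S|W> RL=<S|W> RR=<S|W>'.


start t=0: FL=W FR=W RL=S RR=W
cmd 1: advance +9 → t=9, phase=(7,17,12,2) → FL=W FR=W RL=W RR=S
cmd 2: advance +13 → t=22, phase=(0,10,5,15) → FL=S FR=W RL=S RR=W
cmd 3: advance +17 → t=39, phase=(17,7,2,12) → FL=W FR=W RL=S RR=W
cmd 4: advance +17 → t=56, phase=(14,4,19,9) → FL=W FR=S RL=W RR=W
cmd 5: advance +16 → t=72, phase=(10,0,15,5) → FL=W FR=S RL=W RR=S

after cmd 1 (t=9): FL=W FR=W RL=W RR=S
after cmd 2 (t=22): FL=S FR=W RL=S RR=W
after cmd 3 (t=39): FL=W FR=W RL=S RR=W
after cmd 4 (t=56): FL=W FR=S RL=W RR=W
after cmd 5 (t=72): FL=W FR=S RL=W RR=S


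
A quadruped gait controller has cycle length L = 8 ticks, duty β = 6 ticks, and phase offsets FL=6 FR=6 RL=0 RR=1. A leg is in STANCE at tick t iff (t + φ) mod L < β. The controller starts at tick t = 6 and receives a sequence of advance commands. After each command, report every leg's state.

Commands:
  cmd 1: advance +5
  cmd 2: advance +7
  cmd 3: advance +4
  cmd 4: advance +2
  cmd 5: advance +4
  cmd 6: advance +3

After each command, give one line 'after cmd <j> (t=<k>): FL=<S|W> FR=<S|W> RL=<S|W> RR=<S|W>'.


after cmd 1 (t=11): FL=S FR=S RL=S RR=S
after cmd 2 (t=18): FL=S FR=S RL=S RR=S
after cmd 3 (t=22): FL=S FR=S RL=W RR=W
after cmd 4 (t=24): FL=W FR=W RL=S RR=S
after cmd 5 (t=28): FL=S FR=S RL=S RR=S
after cmd 6 (t=31): FL=S FR=S RL=W RR=S

start t=6: FL=S FR=S RL=W RR=W
cmd 1: advance +5 → t=11, phase=(1,1,3,4) → FL=S FR=S RL=S RR=S
cmd 2: advance +7 → t=18, phase=(0,0,2,3) → FL=S FR=S RL=S RR=S
cmd 3: advance +4 → t=22, phase=(4,4,6,7) → FL=S FR=S RL=W RR=W
cmd 4: advance +2 → t=24, phase=(6,6,0,1) → FL=W FR=W RL=S RR=S
cmd 5: advance +4 → t=28, phase=(2,2,4,5) → FL=S FR=S RL=S RR=S
cmd 6: advance +3 → t=31, phase=(5,5,7,0) → FL=S FR=S RL=W RR=S


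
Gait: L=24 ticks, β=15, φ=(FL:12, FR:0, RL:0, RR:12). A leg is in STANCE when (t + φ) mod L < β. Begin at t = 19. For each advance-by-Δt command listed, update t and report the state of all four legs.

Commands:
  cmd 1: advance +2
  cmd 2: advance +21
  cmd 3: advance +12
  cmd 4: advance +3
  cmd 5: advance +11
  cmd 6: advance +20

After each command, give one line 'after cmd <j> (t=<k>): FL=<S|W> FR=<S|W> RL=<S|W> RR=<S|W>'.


after cmd 1 (t=21): FL=S FR=W RL=W RR=S
after cmd 2 (t=42): FL=S FR=W RL=W RR=S
after cmd 3 (t=54): FL=W FR=S RL=S RR=W
after cmd 4 (t=57): FL=W FR=S RL=S RR=W
after cmd 5 (t=68): FL=S FR=W RL=W RR=S
after cmd 6 (t=88): FL=S FR=W RL=W RR=S

start t=19: FL=S FR=W RL=W RR=S
cmd 1: advance +2 → t=21, phase=(9,21,21,9) → FL=S FR=W RL=W RR=S
cmd 2: advance +21 → t=42, phase=(6,18,18,6) → FL=S FR=W RL=W RR=S
cmd 3: advance +12 → t=54, phase=(18,6,6,18) → FL=W FR=S RL=S RR=W
cmd 4: advance +3 → t=57, phase=(21,9,9,21) → FL=W FR=S RL=S RR=W
cmd 5: advance +11 → t=68, phase=(8,20,20,8) → FL=S FR=W RL=W RR=S
cmd 6: advance +20 → t=88, phase=(4,16,16,4) → FL=S FR=W RL=W RR=S


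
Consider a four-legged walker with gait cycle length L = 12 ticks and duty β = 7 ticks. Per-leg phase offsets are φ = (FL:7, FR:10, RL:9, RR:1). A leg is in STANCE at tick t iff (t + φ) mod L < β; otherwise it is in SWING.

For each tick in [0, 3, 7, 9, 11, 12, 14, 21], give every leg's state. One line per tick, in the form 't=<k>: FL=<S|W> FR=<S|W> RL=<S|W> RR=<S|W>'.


t=0: phase=(7,10,9,1) vs β=7 → FL=W FR=W RL=W RR=S
t=3: phase=(10,1,0,4) vs β=7 → FL=W FR=S RL=S RR=S
t=7: phase=(2,5,4,8) vs β=7 → FL=S FR=S RL=S RR=W
t=9: phase=(4,7,6,10) vs β=7 → FL=S FR=W RL=S RR=W
t=11: phase=(6,9,8,0) vs β=7 → FL=S FR=W RL=W RR=S
t=12: phase=(7,10,9,1) vs β=7 → FL=W FR=W RL=W RR=S
t=14: phase=(9,0,11,3) vs β=7 → FL=W FR=S RL=W RR=S
t=21: phase=(4,7,6,10) vs β=7 → FL=S FR=W RL=S RR=W

t=0: FL=W FR=W RL=W RR=S
t=3: FL=W FR=S RL=S RR=S
t=7: FL=S FR=S RL=S RR=W
t=9: FL=S FR=W RL=S RR=W
t=11: FL=S FR=W RL=W RR=S
t=12: FL=W FR=W RL=W RR=S
t=14: FL=W FR=S RL=W RR=S
t=21: FL=S FR=W RL=S RR=W


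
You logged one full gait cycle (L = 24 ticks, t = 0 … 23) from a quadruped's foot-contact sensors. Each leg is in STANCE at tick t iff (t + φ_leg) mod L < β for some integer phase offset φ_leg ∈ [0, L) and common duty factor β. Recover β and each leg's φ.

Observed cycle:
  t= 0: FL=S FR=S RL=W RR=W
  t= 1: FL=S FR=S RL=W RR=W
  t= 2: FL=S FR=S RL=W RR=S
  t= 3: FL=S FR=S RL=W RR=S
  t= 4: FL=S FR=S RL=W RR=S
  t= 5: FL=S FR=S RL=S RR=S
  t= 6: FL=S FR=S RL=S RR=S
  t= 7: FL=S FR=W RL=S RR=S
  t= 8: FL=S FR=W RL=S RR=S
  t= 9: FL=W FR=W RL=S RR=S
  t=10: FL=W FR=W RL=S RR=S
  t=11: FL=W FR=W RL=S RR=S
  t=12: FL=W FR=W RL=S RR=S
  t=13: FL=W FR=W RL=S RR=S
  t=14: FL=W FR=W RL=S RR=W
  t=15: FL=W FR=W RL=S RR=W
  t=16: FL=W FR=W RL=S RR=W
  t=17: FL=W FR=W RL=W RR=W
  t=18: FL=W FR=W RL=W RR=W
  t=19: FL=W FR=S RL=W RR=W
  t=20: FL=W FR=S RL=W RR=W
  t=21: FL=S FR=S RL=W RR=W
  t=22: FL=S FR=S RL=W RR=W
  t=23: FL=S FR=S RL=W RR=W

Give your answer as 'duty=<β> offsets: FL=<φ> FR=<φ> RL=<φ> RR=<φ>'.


duty β = stance ticks per leg = 12
FL: stance ticks = 12; W→S at t=21 → φ=3
FR: stance ticks = 12; W→S at t=19 → φ=5
RL: stance ticks = 12; W→S at t=5 → φ=19
RR: stance ticks = 12; W→S at t=2 → φ=22

duty=12 offsets: FL=3 FR=5 RL=19 RR=22


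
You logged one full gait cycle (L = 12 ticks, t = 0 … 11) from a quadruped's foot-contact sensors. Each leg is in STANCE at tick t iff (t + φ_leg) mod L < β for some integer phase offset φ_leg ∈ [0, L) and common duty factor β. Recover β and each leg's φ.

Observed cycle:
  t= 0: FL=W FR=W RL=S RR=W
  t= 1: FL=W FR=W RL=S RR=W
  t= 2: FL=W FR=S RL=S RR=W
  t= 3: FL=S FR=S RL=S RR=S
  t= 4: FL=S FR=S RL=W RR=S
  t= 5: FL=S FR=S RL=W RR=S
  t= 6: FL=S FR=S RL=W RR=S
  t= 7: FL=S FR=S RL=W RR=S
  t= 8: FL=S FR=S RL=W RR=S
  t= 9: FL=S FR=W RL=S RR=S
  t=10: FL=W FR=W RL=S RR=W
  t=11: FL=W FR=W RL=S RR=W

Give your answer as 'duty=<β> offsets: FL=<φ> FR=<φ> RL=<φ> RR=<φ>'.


duty β = stance ticks per leg = 7
FL: stance ticks = 7; W→S at t=3 → φ=9
FR: stance ticks = 7; W→S at t=2 → φ=10
RL: stance ticks = 7; W→S at t=9 → φ=3
RR: stance ticks = 7; W→S at t=3 → φ=9

duty=7 offsets: FL=9 FR=10 RL=3 RR=9


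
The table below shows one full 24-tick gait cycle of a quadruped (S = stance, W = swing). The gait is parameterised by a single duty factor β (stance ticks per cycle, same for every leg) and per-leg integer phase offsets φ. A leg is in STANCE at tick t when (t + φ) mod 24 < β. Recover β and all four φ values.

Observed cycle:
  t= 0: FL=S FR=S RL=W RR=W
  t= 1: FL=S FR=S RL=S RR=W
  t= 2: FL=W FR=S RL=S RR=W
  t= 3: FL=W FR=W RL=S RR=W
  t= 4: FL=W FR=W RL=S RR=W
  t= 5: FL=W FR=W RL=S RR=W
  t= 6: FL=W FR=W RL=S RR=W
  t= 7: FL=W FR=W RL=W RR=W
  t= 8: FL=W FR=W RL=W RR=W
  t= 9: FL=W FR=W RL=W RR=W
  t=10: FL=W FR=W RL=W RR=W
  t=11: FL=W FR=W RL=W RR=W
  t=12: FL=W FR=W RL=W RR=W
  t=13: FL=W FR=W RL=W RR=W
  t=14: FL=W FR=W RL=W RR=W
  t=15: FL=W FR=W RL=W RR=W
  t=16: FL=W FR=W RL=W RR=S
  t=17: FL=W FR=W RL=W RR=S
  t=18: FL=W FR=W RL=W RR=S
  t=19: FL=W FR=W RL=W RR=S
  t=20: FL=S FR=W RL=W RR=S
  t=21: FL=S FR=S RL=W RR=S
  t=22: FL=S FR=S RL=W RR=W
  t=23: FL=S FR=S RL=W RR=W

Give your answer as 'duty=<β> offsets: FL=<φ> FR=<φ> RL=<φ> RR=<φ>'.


duty=6 offsets: FL=4 FR=3 RL=23 RR=8

duty β = stance ticks per leg = 6
FL: stance ticks = 6; W→S at t=20 → φ=4
FR: stance ticks = 6; W→S at t=21 → φ=3
RL: stance ticks = 6; W→S at t=1 → φ=23
RR: stance ticks = 6; W→S at t=16 → φ=8


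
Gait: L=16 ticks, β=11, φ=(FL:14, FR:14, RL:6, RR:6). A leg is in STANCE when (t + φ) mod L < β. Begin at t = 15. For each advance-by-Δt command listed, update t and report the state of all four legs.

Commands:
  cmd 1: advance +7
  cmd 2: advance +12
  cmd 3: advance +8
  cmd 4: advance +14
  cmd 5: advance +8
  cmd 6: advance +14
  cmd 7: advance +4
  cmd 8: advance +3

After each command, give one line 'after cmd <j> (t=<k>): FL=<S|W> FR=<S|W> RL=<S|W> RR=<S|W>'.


start t=15: FL=W FR=W RL=S RR=S
cmd 1: advance +7 → t=22, phase=(4,4,12,12) → FL=S FR=S RL=W RR=W
cmd 2: advance +12 → t=34, phase=(0,0,8,8) → FL=S FR=S RL=S RR=S
cmd 3: advance +8 → t=42, phase=(8,8,0,0) → FL=S FR=S RL=S RR=S
cmd 4: advance +14 → t=56, phase=(6,6,14,14) → FL=S FR=S RL=W RR=W
cmd 5: advance +8 → t=64, phase=(14,14,6,6) → FL=W FR=W RL=S RR=S
cmd 6: advance +14 → t=78, phase=(12,12,4,4) → FL=W FR=W RL=S RR=S
cmd 7: advance +4 → t=82, phase=(0,0,8,8) → FL=S FR=S RL=S RR=S
cmd 8: advance +3 → t=85, phase=(3,3,11,11) → FL=S FR=S RL=W RR=W

after cmd 1 (t=22): FL=S FR=S RL=W RR=W
after cmd 2 (t=34): FL=S FR=S RL=S RR=S
after cmd 3 (t=42): FL=S FR=S RL=S RR=S
after cmd 4 (t=56): FL=S FR=S RL=W RR=W
after cmd 5 (t=64): FL=W FR=W RL=S RR=S
after cmd 6 (t=78): FL=W FR=W RL=S RR=S
after cmd 7 (t=82): FL=S FR=S RL=S RR=S
after cmd 8 (t=85): FL=S FR=S RL=W RR=W


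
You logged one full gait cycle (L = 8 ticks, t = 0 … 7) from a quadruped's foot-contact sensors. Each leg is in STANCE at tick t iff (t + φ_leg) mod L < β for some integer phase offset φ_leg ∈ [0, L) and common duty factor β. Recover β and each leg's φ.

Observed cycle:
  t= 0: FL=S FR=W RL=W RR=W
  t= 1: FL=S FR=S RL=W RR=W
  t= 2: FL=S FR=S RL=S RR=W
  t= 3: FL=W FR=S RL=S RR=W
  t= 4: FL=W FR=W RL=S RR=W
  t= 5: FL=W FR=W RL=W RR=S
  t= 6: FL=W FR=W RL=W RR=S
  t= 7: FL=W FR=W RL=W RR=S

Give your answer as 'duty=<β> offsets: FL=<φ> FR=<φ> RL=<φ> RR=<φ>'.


duty=3 offsets: FL=0 FR=7 RL=6 RR=3

duty β = stance ticks per leg = 3
FL: stance ticks = 3; W→S at t=0 → φ=0
FR: stance ticks = 3; W→S at t=1 → φ=7
RL: stance ticks = 3; W→S at t=2 → φ=6
RR: stance ticks = 3; W→S at t=5 → φ=3


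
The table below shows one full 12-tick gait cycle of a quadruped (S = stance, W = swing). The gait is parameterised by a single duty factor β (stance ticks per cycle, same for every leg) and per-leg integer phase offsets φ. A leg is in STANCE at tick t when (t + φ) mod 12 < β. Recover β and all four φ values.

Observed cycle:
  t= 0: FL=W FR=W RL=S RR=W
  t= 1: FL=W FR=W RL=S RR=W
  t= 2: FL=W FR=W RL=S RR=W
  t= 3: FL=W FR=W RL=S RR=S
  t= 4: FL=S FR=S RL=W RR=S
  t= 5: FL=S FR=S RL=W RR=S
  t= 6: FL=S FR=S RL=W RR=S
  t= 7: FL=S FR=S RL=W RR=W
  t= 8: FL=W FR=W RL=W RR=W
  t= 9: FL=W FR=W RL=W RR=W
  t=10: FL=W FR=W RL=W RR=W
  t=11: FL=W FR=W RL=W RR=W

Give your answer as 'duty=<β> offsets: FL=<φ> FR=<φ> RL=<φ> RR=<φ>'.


duty β = stance ticks per leg = 4
FL: stance ticks = 4; W→S at t=4 → φ=8
FR: stance ticks = 4; W→S at t=4 → φ=8
RL: stance ticks = 4; W→S at t=0 → φ=0
RR: stance ticks = 4; W→S at t=3 → φ=9

duty=4 offsets: FL=8 FR=8 RL=0 RR=9


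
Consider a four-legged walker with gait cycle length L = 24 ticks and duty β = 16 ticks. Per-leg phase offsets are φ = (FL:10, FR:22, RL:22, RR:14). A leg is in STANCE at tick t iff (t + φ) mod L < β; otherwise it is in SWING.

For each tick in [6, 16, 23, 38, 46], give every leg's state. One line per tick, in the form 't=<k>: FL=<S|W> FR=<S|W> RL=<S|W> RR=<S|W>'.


t=6: phase=(16,4,4,20) vs β=16 → FL=W FR=S RL=S RR=W
t=16: phase=(2,14,14,6) vs β=16 → FL=S FR=S RL=S RR=S
t=23: phase=(9,21,21,13) vs β=16 → FL=S FR=W RL=W RR=S
t=38: phase=(0,12,12,4) vs β=16 → FL=S FR=S RL=S RR=S
t=46: phase=(8,20,20,12) vs β=16 → FL=S FR=W RL=W RR=S

t=6: FL=W FR=S RL=S RR=W
t=16: FL=S FR=S RL=S RR=S
t=23: FL=S FR=W RL=W RR=S
t=38: FL=S FR=S RL=S RR=S
t=46: FL=S FR=W RL=W RR=S


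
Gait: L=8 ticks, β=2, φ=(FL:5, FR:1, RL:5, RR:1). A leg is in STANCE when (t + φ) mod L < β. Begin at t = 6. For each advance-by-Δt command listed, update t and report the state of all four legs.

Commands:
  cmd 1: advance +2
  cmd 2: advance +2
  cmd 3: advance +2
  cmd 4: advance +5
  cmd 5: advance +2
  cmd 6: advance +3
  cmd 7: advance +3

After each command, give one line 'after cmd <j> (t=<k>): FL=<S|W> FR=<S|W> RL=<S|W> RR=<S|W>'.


start t=6: FL=W FR=W RL=W RR=W
cmd 1: advance +2 → t=8, phase=(5,1,5,1) → FL=W FR=S RL=W RR=S
cmd 2: advance +2 → t=10, phase=(7,3,7,3) → FL=W FR=W RL=W RR=W
cmd 3: advance +2 → t=12, phase=(1,5,1,5) → FL=S FR=W RL=S RR=W
cmd 4: advance +5 → t=17, phase=(6,2,6,2) → FL=W FR=W RL=W RR=W
cmd 5: advance +2 → t=19, phase=(0,4,0,4) → FL=S FR=W RL=S RR=W
cmd 6: advance +3 → t=22, phase=(3,7,3,7) → FL=W FR=W RL=W RR=W
cmd 7: advance +3 → t=25, phase=(6,2,6,2) → FL=W FR=W RL=W RR=W

after cmd 1 (t=8): FL=W FR=S RL=W RR=S
after cmd 2 (t=10): FL=W FR=W RL=W RR=W
after cmd 3 (t=12): FL=S FR=W RL=S RR=W
after cmd 4 (t=17): FL=W FR=W RL=W RR=W
after cmd 5 (t=19): FL=S FR=W RL=S RR=W
after cmd 6 (t=22): FL=W FR=W RL=W RR=W
after cmd 7 (t=25): FL=W FR=W RL=W RR=W


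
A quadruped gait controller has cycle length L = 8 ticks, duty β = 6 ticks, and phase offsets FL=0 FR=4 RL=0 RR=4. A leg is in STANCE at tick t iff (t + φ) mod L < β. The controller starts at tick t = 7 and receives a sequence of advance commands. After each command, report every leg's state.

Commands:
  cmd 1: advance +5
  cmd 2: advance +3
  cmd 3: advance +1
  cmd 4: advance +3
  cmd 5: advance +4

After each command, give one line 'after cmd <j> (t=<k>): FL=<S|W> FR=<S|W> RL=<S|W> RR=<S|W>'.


after cmd 1 (t=12): FL=S FR=S RL=S RR=S
after cmd 2 (t=15): FL=W FR=S RL=W RR=S
after cmd 3 (t=16): FL=S FR=S RL=S RR=S
after cmd 4 (t=19): FL=S FR=W RL=S RR=W
after cmd 5 (t=23): FL=W FR=S RL=W RR=S

start t=7: FL=W FR=S RL=W RR=S
cmd 1: advance +5 → t=12, phase=(4,0,4,0) → FL=S FR=S RL=S RR=S
cmd 2: advance +3 → t=15, phase=(7,3,7,3) → FL=W FR=S RL=W RR=S
cmd 3: advance +1 → t=16, phase=(0,4,0,4) → FL=S FR=S RL=S RR=S
cmd 4: advance +3 → t=19, phase=(3,7,3,7) → FL=S FR=W RL=S RR=W
cmd 5: advance +4 → t=23, phase=(7,3,7,3) → FL=W FR=S RL=W RR=S


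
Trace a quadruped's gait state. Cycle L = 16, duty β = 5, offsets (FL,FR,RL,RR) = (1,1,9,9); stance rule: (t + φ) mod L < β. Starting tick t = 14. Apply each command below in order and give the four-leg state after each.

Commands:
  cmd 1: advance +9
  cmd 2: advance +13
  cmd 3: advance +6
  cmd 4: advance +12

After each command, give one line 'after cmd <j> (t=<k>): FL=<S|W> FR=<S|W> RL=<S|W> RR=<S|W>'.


start t=14: FL=W FR=W RL=W RR=W
cmd 1: advance +9 → t=23, phase=(8,8,0,0) → FL=W FR=W RL=S RR=S
cmd 2: advance +13 → t=36, phase=(5,5,13,13) → FL=W FR=W RL=W RR=W
cmd 3: advance +6 → t=42, phase=(11,11,3,3) → FL=W FR=W RL=S RR=S
cmd 4: advance +12 → t=54, phase=(7,7,15,15) → FL=W FR=W RL=W RR=W

after cmd 1 (t=23): FL=W FR=W RL=S RR=S
after cmd 2 (t=36): FL=W FR=W RL=W RR=W
after cmd 3 (t=42): FL=W FR=W RL=S RR=S
after cmd 4 (t=54): FL=W FR=W RL=W RR=W


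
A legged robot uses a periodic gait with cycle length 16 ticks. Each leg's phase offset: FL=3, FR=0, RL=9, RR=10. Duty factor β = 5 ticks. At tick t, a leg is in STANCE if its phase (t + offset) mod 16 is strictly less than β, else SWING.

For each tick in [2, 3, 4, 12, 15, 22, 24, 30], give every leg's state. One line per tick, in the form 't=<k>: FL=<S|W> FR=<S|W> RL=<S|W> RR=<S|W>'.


t=2: FL=W FR=S RL=W RR=W
t=3: FL=W FR=S RL=W RR=W
t=4: FL=W FR=S RL=W RR=W
t=12: FL=W FR=W RL=W RR=W
t=15: FL=S FR=W RL=W RR=W
t=22: FL=W FR=W RL=W RR=S
t=24: FL=W FR=W RL=S RR=S
t=30: FL=S FR=W RL=W RR=W

t=2: phase=(5,2,11,12) vs β=5 → FL=W FR=S RL=W RR=W
t=3: phase=(6,3,12,13) vs β=5 → FL=W FR=S RL=W RR=W
t=4: phase=(7,4,13,14) vs β=5 → FL=W FR=S RL=W RR=W
t=12: phase=(15,12,5,6) vs β=5 → FL=W FR=W RL=W RR=W
t=15: phase=(2,15,8,9) vs β=5 → FL=S FR=W RL=W RR=W
t=22: phase=(9,6,15,0) vs β=5 → FL=W FR=W RL=W RR=S
t=24: phase=(11,8,1,2) vs β=5 → FL=W FR=W RL=S RR=S
t=30: phase=(1,14,7,8) vs β=5 → FL=S FR=W RL=W RR=W
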